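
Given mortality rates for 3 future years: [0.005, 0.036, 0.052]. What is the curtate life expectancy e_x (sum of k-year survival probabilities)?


e_x = sum_{k=1}^{n} k_p_x
k_p_x values:
  1_p_x = 0.995
  2_p_x = 0.95918
  3_p_x = 0.909303
e_x = 2.8635


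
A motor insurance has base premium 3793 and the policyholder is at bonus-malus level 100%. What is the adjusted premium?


adjusted = base * BM_level / 100
= 3793 * 100 / 100
= 3793 * 1.0
= 3793.0


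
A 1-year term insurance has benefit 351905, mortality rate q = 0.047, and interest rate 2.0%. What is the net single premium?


NSP = benefit * q * v
v = 1/(1+i) = 0.980392
NSP = 351905 * 0.047 * 0.980392
= 16215.2304


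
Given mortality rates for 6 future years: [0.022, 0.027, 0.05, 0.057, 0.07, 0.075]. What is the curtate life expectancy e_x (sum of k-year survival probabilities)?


e_x = sum_{k=1}^{n} k_p_x
k_p_x values:
  1_p_x = 0.978
  2_p_x = 0.951594
  3_p_x = 0.904014
  4_p_x = 0.852485
  5_p_x = 0.792812
  6_p_x = 0.733351
e_x = 5.2123


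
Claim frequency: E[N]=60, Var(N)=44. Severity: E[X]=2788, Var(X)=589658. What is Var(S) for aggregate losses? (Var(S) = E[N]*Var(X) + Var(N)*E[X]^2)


Var(S) = E[N]*Var(X) + Var(N)*E[X]^2
= 60*589658 + 44*2788^2
= 35379480 + 342009536
= 3.7739e+08


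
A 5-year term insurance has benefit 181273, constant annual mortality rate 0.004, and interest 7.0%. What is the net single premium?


NSP = benefit * sum_{k=0}^{n-1} k_p_x * q * v^(k+1)
With constant q=0.004, v=0.934579
Sum = 0.016279
NSP = 181273 * 0.016279
= 2950.9277


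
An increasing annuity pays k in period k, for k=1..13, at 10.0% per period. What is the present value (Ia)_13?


(Ia)_n = sum_{k=1}^{n} k * v^k, v = 1/(1+i)
v = 0.909091
Sum computed term by term:
(Ia)_13 = 40.4805


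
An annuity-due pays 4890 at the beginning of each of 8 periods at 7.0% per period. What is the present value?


PV_due = PMT * (1-(1+i)^(-n))/i * (1+i)
PV_immediate = 29199.6497
PV_due = 29199.6497 * 1.07
= 31243.6252


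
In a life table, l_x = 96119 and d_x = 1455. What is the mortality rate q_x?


q_x = d_x / l_x
= 1455 / 96119
= 0.0151


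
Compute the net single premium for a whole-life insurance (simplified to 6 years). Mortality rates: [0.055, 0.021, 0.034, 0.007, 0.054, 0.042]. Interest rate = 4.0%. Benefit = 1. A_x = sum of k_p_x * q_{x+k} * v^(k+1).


v = 0.961538
Year 0: k_p_x=1.0, q=0.055, term=0.052885
Year 1: k_p_x=0.945, q=0.021, term=0.018348
Year 2: k_p_x=0.925155, q=0.034, term=0.027964
Year 3: k_p_x=0.8937, q=0.007, term=0.005348
Year 4: k_p_x=0.887444, q=0.054, term=0.039388
Year 5: k_p_x=0.839522, q=0.042, term=0.027866
A_x = 0.1718


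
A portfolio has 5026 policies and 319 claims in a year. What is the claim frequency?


frequency = claims / policies
= 319 / 5026
= 0.0635


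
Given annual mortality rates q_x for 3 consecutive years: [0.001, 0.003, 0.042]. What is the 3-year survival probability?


p_k = 1 - q_k for each year
Survival = product of (1 - q_k)
= 0.999 * 0.997 * 0.958
= 0.9542


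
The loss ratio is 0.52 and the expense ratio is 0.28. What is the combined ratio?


Combined ratio = loss ratio + expense ratio
= 0.52 + 0.28
= 0.8


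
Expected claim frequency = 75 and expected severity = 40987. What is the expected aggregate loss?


E[S] = E[N] * E[X]
= 75 * 40987
= 3.0740e+06


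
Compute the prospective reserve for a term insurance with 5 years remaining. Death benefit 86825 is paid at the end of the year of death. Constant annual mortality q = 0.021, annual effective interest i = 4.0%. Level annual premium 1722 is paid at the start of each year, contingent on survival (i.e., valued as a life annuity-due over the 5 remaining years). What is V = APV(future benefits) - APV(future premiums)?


v = 1/(1+i) = 0.961538
APV(future benefits) per unit = sum_{k=0}^{4} k_p_x * q * v^(k+1) = 0.089793
APV(future benefits) = 86825 * 0.089793 = 7796.2347
Life annuity-due factor ä_{x:5} = sum_{k=0}^{4} k_p_x * v^k = 4.446867
APV(future premiums) = 1722 * 4.446867 = 7657.5053
V = 7796.2347 - 7657.5053
= 138.7294


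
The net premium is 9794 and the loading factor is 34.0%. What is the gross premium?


Gross = net * (1 + loading)
= 9794 * (1 + 0.34)
= 9794 * 1.34
= 13123.96


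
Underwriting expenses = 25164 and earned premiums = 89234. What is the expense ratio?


Expense ratio = expenses / premiums
= 25164 / 89234
= 0.282


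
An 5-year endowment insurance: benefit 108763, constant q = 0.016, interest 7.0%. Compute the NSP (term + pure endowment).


Term component = 6925.5511
Pure endowment = 5_p_x * v^5 * benefit = 0.922519 * 0.712986 * 108763 = 71538.1627
NSP = 78463.7138


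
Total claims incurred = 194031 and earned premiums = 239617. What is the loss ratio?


Loss ratio = claims / premiums
= 194031 / 239617
= 0.8098


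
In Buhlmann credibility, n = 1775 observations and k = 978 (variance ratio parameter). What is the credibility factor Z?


Z = n / (n + k)
= 1775 / (1775 + 978)
= 1775 / 2753
= 0.6448


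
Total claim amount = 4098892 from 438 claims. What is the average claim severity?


severity = total / number
= 4098892 / 438
= 9358.2009


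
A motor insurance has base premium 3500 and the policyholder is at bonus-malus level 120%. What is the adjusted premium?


adjusted = base * BM_level / 100
= 3500 * 120 / 100
= 3500 * 1.2
= 4200.0


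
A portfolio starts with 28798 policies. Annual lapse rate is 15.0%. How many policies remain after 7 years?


remaining = initial * (1 - lapse)^years
= 28798 * (1 - 0.15)^7
= 28798 * 0.320577
= 9231.979


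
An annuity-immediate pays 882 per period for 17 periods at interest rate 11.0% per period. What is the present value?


PV = PMT * (1 - (1+i)^(-n)) / i
= 882 * (1 - (1+0.11)^(-17)) / 0.11
= 882 * (1 - 0.169633) / 0.11
= 882 * 7.548794
= 6658.0367


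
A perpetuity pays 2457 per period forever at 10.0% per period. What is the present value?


PV = PMT / i
= 2457 / 0.1
= 24570.0


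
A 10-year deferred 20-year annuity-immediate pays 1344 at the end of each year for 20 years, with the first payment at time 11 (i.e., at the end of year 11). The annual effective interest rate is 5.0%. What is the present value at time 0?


PV at time 10 of the 20-year annuity-immediate:
a_n = 1344 * (1-(1+0.05)^(-20))/0.05 = 16749.2107
Discount back 10 years to time 0:
PV = 16749.2107 * (1+0.05)^(-10)
= 16749.2107 * 0.613913
= 10282.5624


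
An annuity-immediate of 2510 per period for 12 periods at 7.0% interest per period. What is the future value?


FV = PMT * ((1+i)^n - 1) / i
= 2510 * ((1.07)^12 - 1) / 0.07
= 2510 * (2.252192 - 1) / 0.07
= 44900.0127


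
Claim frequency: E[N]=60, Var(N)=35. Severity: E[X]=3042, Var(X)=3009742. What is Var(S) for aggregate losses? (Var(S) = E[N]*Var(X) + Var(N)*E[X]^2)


Var(S) = E[N]*Var(X) + Var(N)*E[X]^2
= 60*3009742 + 35*3042^2
= 180584520 + 323881740
= 5.0447e+08


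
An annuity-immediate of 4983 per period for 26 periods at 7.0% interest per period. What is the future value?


FV = PMT * ((1+i)^n - 1) / i
= 4983 * ((1.07)^26 - 1) / 0.07
= 4983 * (5.807353 - 1) / 0.07
= 342214.8518


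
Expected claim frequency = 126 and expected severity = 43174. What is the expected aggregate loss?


E[S] = E[N] * E[X]
= 126 * 43174
= 5.4399e+06


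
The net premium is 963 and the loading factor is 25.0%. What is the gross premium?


Gross = net * (1 + loading)
= 963 * (1 + 0.25)
= 963 * 1.25
= 1203.75


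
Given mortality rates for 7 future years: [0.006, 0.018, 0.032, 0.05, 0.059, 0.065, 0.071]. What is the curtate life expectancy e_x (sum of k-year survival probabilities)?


e_x = sum_{k=1}^{n} k_p_x
k_p_x values:
  1_p_x = 0.994
  2_p_x = 0.976108
  3_p_x = 0.944873
  4_p_x = 0.897629
  5_p_x = 0.844669
  6_p_x = 0.789765
  7_p_x = 0.733692
e_x = 6.1807


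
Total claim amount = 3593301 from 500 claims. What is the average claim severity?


severity = total / number
= 3593301 / 500
= 7186.602


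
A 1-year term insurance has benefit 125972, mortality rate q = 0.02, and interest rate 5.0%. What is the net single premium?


NSP = benefit * q * v
v = 1/(1+i) = 0.952381
NSP = 125972 * 0.02 * 0.952381
= 2399.4667


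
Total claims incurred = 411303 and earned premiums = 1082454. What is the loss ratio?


Loss ratio = claims / premiums
= 411303 / 1082454
= 0.38


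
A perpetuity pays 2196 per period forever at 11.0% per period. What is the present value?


PV = PMT / i
= 2196 / 0.11
= 19963.6364


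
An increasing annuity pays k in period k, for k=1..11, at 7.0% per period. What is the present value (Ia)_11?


(Ia)_n = sum_{k=1}^{n} k * v^k, v = 1/(1+i)
v = 0.934579
Sum computed term by term:
(Ia)_11 = 39.9652


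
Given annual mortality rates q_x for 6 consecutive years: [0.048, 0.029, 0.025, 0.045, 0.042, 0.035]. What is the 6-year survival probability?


p_k = 1 - q_k for each year
Survival = product of (1 - q_k)
= 0.952 * 0.971 * 0.975 * 0.955 * 0.958 * 0.965
= 0.7957


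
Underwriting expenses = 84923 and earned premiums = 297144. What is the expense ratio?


Expense ratio = expenses / premiums
= 84923 / 297144
= 0.2858


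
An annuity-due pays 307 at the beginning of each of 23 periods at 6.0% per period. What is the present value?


PV_due = PMT * (1-(1+i)^(-n))/i * (1+i)
PV_immediate = 3777.1373
PV_due = 3777.1373 * 1.06
= 4003.7656


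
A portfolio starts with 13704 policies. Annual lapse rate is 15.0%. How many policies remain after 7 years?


remaining = initial * (1 - lapse)^years
= 13704 * (1 - 0.15)^7
= 13704 * 0.320577
= 4393.1884


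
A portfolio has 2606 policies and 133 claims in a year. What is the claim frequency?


frequency = claims / policies
= 133 / 2606
= 0.051


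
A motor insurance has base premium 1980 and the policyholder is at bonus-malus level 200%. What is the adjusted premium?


adjusted = base * BM_level / 100
= 1980 * 200 / 100
= 1980 * 2.0
= 3960.0


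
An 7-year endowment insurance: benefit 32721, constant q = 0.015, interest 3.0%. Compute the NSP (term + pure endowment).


Term component = 2928.9206
Pure endowment = 7_p_x * v^7 * benefit = 0.899609 * 0.813092 * 32721 = 23934.2382
NSP = 26863.1588


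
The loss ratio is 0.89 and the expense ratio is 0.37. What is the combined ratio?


Combined ratio = loss ratio + expense ratio
= 0.89 + 0.37
= 1.26


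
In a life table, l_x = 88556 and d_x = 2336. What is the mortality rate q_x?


q_x = d_x / l_x
= 2336 / 88556
= 0.0264


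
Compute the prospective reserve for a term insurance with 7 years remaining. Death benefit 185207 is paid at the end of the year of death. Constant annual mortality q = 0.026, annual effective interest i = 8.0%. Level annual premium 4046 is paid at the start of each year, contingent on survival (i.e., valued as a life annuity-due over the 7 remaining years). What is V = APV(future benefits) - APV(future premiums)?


v = 1/(1+i) = 0.925926
APV(future benefits) per unit = sum_{k=0}^{6} k_p_x * q * v^(k+1) = 0.126265
APV(future benefits) = 185207 * 0.126265 = 23385.1022
Life annuity-due factor ä_{x:7} = sum_{k=0}^{6} k_p_x * v^k = 5.24484
APV(future premiums) = 4046 * 5.24484 = 21220.6245
V = 23385.1022 - 21220.6245
= 2164.4777


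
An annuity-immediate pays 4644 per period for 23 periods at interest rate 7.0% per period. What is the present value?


PV = PMT * (1 - (1+i)^(-n)) / i
= 4644 * (1 - (1+0.07)^(-23)) / 0.07
= 4644 * (1 - 0.210947) / 0.07
= 4644 * 11.272187
= 52348.0382


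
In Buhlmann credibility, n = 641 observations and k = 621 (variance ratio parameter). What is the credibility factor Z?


Z = n / (n + k)
= 641 / (641 + 621)
= 641 / 1262
= 0.5079


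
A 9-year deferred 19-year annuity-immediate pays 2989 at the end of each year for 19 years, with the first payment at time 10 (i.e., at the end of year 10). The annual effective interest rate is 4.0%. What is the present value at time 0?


PV at time 9 of the 19-year annuity-immediate:
a_n = 2989 * (1-(1+0.04)^(-19))/0.04 = 39257.3449
Discount back 9 years to time 0:
PV = 39257.3449 * (1+0.04)^(-9)
= 39257.3449 * 0.702587
= 27581.6898


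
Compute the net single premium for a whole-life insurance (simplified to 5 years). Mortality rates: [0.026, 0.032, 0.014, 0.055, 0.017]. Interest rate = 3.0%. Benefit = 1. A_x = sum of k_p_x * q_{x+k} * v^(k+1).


v = 0.970874
Year 0: k_p_x=1.0, q=0.026, term=0.025243
Year 1: k_p_x=0.974, q=0.032, term=0.029379
Year 2: k_p_x=0.942832, q=0.014, term=0.01208
Year 3: k_p_x=0.929632, q=0.055, term=0.045428
Year 4: k_p_x=0.878503, q=0.017, term=0.012883
A_x = 0.125


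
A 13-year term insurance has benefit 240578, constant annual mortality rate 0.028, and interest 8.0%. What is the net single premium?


NSP = benefit * sum_{k=0}^{n-1} k_p_x * q * v^(k+1)
With constant q=0.028, v=0.925926
Sum = 0.193359
NSP = 240578 * 0.193359
= 46517.9297


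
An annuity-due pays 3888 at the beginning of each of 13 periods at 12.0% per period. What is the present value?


PV_due = PMT * (1-(1+i)^(-n))/i * (1+i)
PV_immediate = 24974.7562
PV_due = 24974.7562 * 1.12
= 27971.727


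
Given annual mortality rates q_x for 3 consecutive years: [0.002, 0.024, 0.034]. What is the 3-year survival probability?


p_k = 1 - q_k for each year
Survival = product of (1 - q_k)
= 0.998 * 0.976 * 0.966
= 0.9409


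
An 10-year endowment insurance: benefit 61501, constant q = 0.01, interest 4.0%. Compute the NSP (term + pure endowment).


Term component = 4785.1699
Pure endowment = 10_p_x * v^10 * benefit = 0.904382 * 0.675564 * 61501 = 37575.1506
NSP = 42360.3205


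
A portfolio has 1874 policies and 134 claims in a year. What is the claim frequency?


frequency = claims / policies
= 134 / 1874
= 0.0715


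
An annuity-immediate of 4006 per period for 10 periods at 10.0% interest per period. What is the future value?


FV = PMT * ((1+i)^n - 1) / i
= 4006 * ((1.1)^10 - 1) / 0.1
= 4006 * (2.593742 - 1) / 0.1
= 63845.323


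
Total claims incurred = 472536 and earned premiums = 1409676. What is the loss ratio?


Loss ratio = claims / premiums
= 472536 / 1409676
= 0.3352


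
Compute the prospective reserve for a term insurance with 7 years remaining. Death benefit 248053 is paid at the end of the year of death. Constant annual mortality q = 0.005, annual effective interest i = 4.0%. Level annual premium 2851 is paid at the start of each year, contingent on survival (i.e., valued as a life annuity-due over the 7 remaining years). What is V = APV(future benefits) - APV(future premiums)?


v = 1/(1+i) = 0.961538
APV(future benefits) per unit = sum_{k=0}^{6} k_p_x * q * v^(k+1) = 0.029587
APV(future benefits) = 248053 * 0.029587 = 7339.1623
Life annuity-due factor ä_{x:7} = sum_{k=0}^{6} k_p_x * v^k = 6.154111
APV(future premiums) = 2851 * 6.154111 = 17545.3713
V = 7339.1623 - 17545.3713
= -10206.2089


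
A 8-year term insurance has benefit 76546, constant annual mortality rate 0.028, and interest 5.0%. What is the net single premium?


NSP = benefit * sum_{k=0}^{n-1} k_p_x * q * v^(k+1)
With constant q=0.028, v=0.952381
Sum = 0.165386
NSP = 76546 * 0.165386
= 12659.6396


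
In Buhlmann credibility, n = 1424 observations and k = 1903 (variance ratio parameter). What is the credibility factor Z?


Z = n / (n + k)
= 1424 / (1424 + 1903)
= 1424 / 3327
= 0.428


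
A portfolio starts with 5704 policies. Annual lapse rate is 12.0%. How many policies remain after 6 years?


remaining = initial * (1 - lapse)^years
= 5704 * (1 - 0.12)^6
= 5704 * 0.464404
= 2648.9609


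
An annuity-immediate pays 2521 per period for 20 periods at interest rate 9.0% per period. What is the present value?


PV = PMT * (1 - (1+i)^(-n)) / i
= 2521 * (1 - (1+0.09)^(-20)) / 0.09
= 2521 * (1 - 0.178431) / 0.09
= 2521 * 9.128546
= 23013.0636


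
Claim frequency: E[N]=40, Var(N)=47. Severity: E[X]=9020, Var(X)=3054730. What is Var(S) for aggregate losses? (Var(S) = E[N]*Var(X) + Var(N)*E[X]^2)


Var(S) = E[N]*Var(X) + Var(N)*E[X]^2
= 40*3054730 + 47*9020^2
= 122189200 + 3823938800
= 3.9461e+09


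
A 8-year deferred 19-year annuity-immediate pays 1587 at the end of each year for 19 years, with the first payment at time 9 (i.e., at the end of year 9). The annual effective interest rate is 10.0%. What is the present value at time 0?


PV at time 8 of the 19-year annuity-immediate:
a_n = 1587 * (1-(1+0.1)^(-19))/0.1 = 13275.1282
Discount back 8 years to time 0:
PV = 13275.1282 * (1+0.1)^(-8)
= 13275.1282 * 0.466507
= 6192.9453


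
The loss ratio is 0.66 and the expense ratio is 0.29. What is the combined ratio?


Combined ratio = loss ratio + expense ratio
= 0.66 + 0.29
= 0.95


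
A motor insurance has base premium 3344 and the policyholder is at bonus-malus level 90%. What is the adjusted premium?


adjusted = base * BM_level / 100
= 3344 * 90 / 100
= 3344 * 0.9
= 3009.6


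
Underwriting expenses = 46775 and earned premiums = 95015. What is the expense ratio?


Expense ratio = expenses / premiums
= 46775 / 95015
= 0.4923


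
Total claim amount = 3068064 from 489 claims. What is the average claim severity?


severity = total / number
= 3068064 / 489
= 6274.1595


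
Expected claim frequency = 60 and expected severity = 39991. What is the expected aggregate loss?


E[S] = E[N] * E[X]
= 60 * 39991
= 2.3995e+06


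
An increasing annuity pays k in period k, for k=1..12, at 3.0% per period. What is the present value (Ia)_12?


(Ia)_n = sum_{k=1}^{n} k * v^k, v = 1/(1+i)
v = 0.970874
Sum computed term by term:
(Ia)_12 = 61.2022


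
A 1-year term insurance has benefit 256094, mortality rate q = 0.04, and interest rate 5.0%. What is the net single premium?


NSP = benefit * q * v
v = 1/(1+i) = 0.952381
NSP = 256094 * 0.04 * 0.952381
= 9755.9619


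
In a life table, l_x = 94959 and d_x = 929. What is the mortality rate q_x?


q_x = d_x / l_x
= 929 / 94959
= 0.0098


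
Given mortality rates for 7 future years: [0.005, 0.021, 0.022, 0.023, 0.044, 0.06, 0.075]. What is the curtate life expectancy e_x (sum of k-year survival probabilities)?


e_x = sum_{k=1}^{n} k_p_x
k_p_x values:
  1_p_x = 0.995
  2_p_x = 0.974105
  3_p_x = 0.952675
  4_p_x = 0.930763
  5_p_x = 0.88981
  6_p_x = 0.836421
  7_p_x = 0.773689
e_x = 6.3525


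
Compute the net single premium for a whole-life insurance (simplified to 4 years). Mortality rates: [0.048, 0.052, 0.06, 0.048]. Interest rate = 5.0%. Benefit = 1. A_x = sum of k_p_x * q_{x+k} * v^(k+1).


v = 0.952381
Year 0: k_p_x=1.0, q=0.048, term=0.045714
Year 1: k_p_x=0.952, q=0.052, term=0.044902
Year 2: k_p_x=0.902496, q=0.06, term=0.046777
Year 3: k_p_x=0.848346, q=0.048, term=0.033501
A_x = 0.1709


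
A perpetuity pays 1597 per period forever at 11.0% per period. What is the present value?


PV = PMT / i
= 1597 / 0.11
= 14518.1818


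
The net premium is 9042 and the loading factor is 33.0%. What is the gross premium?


Gross = net * (1 + loading)
= 9042 * (1 + 0.33)
= 9042 * 1.33
= 12025.86


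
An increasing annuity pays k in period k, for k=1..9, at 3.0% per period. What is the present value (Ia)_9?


(Ia)_n = sum_{k=1}^{n} k * v^k, v = 1/(1+i)
v = 0.970874
Sum computed term by term:
(Ia)_9 = 37.3981


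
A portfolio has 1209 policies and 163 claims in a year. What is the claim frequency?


frequency = claims / policies
= 163 / 1209
= 0.1348


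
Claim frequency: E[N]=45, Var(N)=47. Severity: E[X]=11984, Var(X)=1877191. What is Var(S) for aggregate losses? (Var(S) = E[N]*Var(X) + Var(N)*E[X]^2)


Var(S) = E[N]*Var(X) + Var(N)*E[X]^2
= 45*1877191 + 47*11984^2
= 84473595 + 6749964032
= 6.8344e+09


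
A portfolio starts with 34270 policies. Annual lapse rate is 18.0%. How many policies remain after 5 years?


remaining = initial * (1 - lapse)^years
= 34270 * (1 - 0.18)^5
= 34270 * 0.37074
= 12705.2544


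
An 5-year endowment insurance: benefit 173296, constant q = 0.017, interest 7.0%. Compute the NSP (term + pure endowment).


Term component = 11702.5821
Pure endowment = 5_p_x * v^5 * benefit = 0.917841 * 0.712986 * 173296 = 113406.3151
NSP = 125108.8972


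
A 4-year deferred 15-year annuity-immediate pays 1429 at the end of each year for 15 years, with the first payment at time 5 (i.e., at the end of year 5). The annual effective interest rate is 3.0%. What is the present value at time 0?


PV at time 4 of the 15-year annuity-immediate:
a_n = 1429 * (1-(1+0.03)^(-15))/0.03 = 17059.3092
Discount back 4 years to time 0:
PV = 17059.3092 * (1+0.03)^(-4)
= 17059.3092 * 0.888487
= 15156.9753


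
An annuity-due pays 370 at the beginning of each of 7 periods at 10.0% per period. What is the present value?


PV_due = PMT * (1-(1+i)^(-n))/i * (1+i)
PV_immediate = 1801.315
PV_due = 1801.315 * 1.1
= 1981.4465


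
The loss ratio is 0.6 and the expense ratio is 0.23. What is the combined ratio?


Combined ratio = loss ratio + expense ratio
= 0.6 + 0.23
= 0.83


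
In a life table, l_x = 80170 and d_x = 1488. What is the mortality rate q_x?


q_x = d_x / l_x
= 1488 / 80170
= 0.0186


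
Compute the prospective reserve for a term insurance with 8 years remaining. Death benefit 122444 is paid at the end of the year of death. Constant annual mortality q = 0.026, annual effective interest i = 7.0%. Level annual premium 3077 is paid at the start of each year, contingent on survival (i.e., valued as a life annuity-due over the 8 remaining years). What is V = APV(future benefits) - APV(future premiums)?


v = 1/(1+i) = 0.934579
APV(future benefits) per unit = sum_{k=0}^{7} k_p_x * q * v^(k+1) = 0.143159
APV(future benefits) = 122444 * 0.143159 = 17528.9624
Life annuity-due factor ä_{x:8} = sum_{k=0}^{7} k_p_x * v^k = 5.891544
APV(future premiums) = 3077 * 5.891544 = 18128.2811
V = 17528.9624 - 18128.2811
= -599.3187


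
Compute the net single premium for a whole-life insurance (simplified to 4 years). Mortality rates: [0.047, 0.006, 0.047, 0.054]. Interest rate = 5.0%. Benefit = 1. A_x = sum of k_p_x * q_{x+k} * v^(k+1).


v = 0.952381
Year 0: k_p_x=1.0, q=0.047, term=0.044762
Year 1: k_p_x=0.953, q=0.006, term=0.005186
Year 2: k_p_x=0.947282, q=0.047, term=0.03846
Year 3: k_p_x=0.90276, q=0.054, term=0.040106
A_x = 0.1285


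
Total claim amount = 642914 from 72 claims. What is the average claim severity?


severity = total / number
= 642914 / 72
= 8929.3611


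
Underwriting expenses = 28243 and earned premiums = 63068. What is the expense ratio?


Expense ratio = expenses / premiums
= 28243 / 63068
= 0.4478


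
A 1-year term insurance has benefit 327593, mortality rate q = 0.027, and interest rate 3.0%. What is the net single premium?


NSP = benefit * q * v
v = 1/(1+i) = 0.970874
NSP = 327593 * 0.027 * 0.970874
= 8587.3893


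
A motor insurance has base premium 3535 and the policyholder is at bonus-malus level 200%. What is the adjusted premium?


adjusted = base * BM_level / 100
= 3535 * 200 / 100
= 3535 * 2.0
= 7070.0


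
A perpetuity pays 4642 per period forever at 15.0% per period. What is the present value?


PV = PMT / i
= 4642 / 0.15
= 30946.6667


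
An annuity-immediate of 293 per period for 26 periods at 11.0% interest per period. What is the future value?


FV = PMT * ((1+i)^n - 1) / i
= 293 * ((1.11)^26 - 1) / 0.11
= 293 * (15.079865 - 1) / 0.11
= 37503.6399


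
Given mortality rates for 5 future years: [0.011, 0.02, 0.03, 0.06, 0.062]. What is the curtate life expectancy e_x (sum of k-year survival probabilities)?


e_x = sum_{k=1}^{n} k_p_x
k_p_x values:
  1_p_x = 0.989
  2_p_x = 0.96922
  3_p_x = 0.940143
  4_p_x = 0.883735
  5_p_x = 0.828943
e_x = 4.611


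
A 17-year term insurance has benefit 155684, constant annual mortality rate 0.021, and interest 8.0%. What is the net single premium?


NSP = benefit * sum_{k=0}^{n-1} k_p_x * q * v^(k+1)
With constant q=0.021, v=0.925926
Sum = 0.168747
NSP = 155684 * 0.168747
= 26271.1486


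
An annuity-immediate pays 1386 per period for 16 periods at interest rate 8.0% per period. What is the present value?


PV = PMT * (1 - (1+i)^(-n)) / i
= 1386 * (1 - (1+0.08)^(-16)) / 0.08
= 1386 * (1 - 0.29189) / 0.08
= 1386 * 8.851369
= 12267.9976


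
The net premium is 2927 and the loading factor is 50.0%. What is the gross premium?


Gross = net * (1 + loading)
= 2927 * (1 + 0.5)
= 2927 * 1.5
= 4390.5


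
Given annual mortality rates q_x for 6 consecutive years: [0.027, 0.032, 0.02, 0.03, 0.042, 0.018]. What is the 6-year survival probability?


p_k = 1 - q_k for each year
Survival = product of (1 - q_k)
= 0.973 * 0.968 * 0.98 * 0.97 * 0.958 * 0.982
= 0.8423


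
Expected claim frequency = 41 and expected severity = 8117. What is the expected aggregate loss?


E[S] = E[N] * E[X]
= 41 * 8117
= 332797


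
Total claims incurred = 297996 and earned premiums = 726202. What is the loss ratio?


Loss ratio = claims / premiums
= 297996 / 726202
= 0.4103


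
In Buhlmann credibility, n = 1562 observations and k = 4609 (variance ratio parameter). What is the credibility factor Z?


Z = n / (n + k)
= 1562 / (1562 + 4609)
= 1562 / 6171
= 0.2531


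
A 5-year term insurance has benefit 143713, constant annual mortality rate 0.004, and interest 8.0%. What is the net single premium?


NSP = benefit * sum_{k=0}^{n-1} k_p_x * q * v^(k+1)
With constant q=0.004, v=0.925926
Sum = 0.015853
NSP = 143713 * 0.015853
= 2278.3302


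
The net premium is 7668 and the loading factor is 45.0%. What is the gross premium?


Gross = net * (1 + loading)
= 7668 * (1 + 0.45)
= 7668 * 1.45
= 11118.6


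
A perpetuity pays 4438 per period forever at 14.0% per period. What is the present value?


PV = PMT / i
= 4438 / 0.14
= 31700.0


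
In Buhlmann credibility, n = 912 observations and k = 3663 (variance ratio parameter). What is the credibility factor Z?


Z = n / (n + k)
= 912 / (912 + 3663)
= 912 / 4575
= 0.1993


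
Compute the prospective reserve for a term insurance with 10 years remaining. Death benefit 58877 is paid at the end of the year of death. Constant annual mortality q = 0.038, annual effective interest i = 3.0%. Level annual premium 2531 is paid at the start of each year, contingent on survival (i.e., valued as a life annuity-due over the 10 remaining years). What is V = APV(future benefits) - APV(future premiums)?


v = 1/(1+i) = 0.970874
APV(future benefits) per unit = sum_{k=0}^{9} k_p_x * q * v^(k+1) = 0.276561
APV(future benefits) = 58877 * 0.276561 = 16283.0847
Life annuity-due factor ä_{x:10} = sum_{k=0}^{9} k_p_x * v^k = 7.49626
APV(future premiums) = 2531 * 7.49626 = 18973.0339
V = 16283.0847 - 18973.0339
= -2689.9492


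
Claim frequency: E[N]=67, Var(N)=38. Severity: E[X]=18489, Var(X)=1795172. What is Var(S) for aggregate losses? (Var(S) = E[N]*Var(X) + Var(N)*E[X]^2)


Var(S) = E[N]*Var(X) + Var(N)*E[X]^2
= 67*1795172 + 38*18489^2
= 120276524 + 12990038598
= 1.3110e+10


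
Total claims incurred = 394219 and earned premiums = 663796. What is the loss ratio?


Loss ratio = claims / premiums
= 394219 / 663796
= 0.5939


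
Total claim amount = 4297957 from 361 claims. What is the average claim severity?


severity = total / number
= 4297957 / 361
= 11905.6981


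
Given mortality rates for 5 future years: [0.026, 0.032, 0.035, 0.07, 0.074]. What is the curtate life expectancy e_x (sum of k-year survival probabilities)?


e_x = sum_{k=1}^{n} k_p_x
k_p_x values:
  1_p_x = 0.974
  2_p_x = 0.942832
  3_p_x = 0.909833
  4_p_x = 0.846145
  5_p_x = 0.78353
e_x = 4.4563


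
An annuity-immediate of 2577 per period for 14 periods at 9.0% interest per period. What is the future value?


FV = PMT * ((1+i)^n - 1) / i
= 2577 * ((1.09)^14 - 1) / 0.09
= 2577 * (3.341727 - 1) / 0.09
= 67051.4505


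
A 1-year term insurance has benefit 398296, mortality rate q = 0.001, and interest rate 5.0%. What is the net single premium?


NSP = benefit * q * v
v = 1/(1+i) = 0.952381
NSP = 398296 * 0.001 * 0.952381
= 379.3295


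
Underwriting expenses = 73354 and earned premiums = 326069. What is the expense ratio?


Expense ratio = expenses / premiums
= 73354 / 326069
= 0.225


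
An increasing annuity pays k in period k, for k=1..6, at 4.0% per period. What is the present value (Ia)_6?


(Ia)_n = sum_{k=1}^{n} k * v^k, v = 1/(1+i)
v = 0.961538
Sum computed term by term:
(Ia)_6 = 17.7484


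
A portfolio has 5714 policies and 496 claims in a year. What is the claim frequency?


frequency = claims / policies
= 496 / 5714
= 0.0868


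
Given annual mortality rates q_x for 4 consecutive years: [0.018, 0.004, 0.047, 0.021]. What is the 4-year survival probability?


p_k = 1 - q_k for each year
Survival = product of (1 - q_k)
= 0.982 * 0.996 * 0.953 * 0.979
= 0.9125


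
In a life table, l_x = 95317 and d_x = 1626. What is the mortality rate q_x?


q_x = d_x / l_x
= 1626 / 95317
= 0.0171


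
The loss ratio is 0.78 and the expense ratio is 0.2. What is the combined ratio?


Combined ratio = loss ratio + expense ratio
= 0.78 + 0.2
= 0.98


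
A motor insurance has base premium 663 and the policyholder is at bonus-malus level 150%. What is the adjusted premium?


adjusted = base * BM_level / 100
= 663 * 150 / 100
= 663 * 1.5
= 994.5


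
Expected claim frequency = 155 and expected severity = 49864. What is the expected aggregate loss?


E[S] = E[N] * E[X]
= 155 * 49864
= 7.7289e+06


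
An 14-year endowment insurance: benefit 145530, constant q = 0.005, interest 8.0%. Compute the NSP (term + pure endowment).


Term component = 5843.5599
Pure endowment = 14_p_x * v^14 * benefit = 0.93223 * 0.340461 * 145530 = 46189.4811
NSP = 52033.041


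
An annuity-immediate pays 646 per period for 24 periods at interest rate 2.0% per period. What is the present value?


PV = PMT * (1 - (1+i)^(-n)) / i
= 646 * (1 - (1+0.02)^(-24)) / 0.02
= 646 * (1 - 0.621721) / 0.02
= 646 * 18.913926
= 12218.3959


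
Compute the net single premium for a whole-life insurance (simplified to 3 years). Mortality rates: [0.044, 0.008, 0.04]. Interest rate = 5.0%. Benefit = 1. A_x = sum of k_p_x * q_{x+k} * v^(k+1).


v = 0.952381
Year 0: k_p_x=1.0, q=0.044, term=0.041905
Year 1: k_p_x=0.956, q=0.008, term=0.006937
Year 2: k_p_x=0.948352, q=0.04, term=0.032769
A_x = 0.0816


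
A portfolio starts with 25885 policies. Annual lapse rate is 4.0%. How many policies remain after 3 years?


remaining = initial * (1 - lapse)^years
= 25885 * (1 - 0.04)^3
= 25885 * 0.884736
= 22901.3914


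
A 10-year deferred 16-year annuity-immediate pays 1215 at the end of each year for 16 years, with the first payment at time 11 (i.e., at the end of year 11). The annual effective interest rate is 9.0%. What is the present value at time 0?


PV at time 10 of the 16-year annuity-immediate:
a_n = 1215 * (1-(1+0.09)^(-16))/0.09 = 10099.7582
Discount back 10 years to time 0:
PV = 10099.7582 * (1+0.09)^(-10)
= 10099.7582 * 0.422411
= 4266.247


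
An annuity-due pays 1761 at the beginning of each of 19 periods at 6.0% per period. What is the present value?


PV_due = PMT * (1-(1+i)^(-n))/i * (1+i)
PV_immediate = 19649.4431
PV_due = 19649.4431 * 1.06
= 20828.4097


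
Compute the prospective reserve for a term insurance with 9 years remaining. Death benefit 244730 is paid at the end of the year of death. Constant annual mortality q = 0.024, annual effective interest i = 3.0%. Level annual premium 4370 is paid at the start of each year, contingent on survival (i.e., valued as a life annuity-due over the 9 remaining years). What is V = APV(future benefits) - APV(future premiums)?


v = 1/(1+i) = 0.970874
APV(future benefits) per unit = sum_{k=0}^{8} k_p_x * q * v^(k+1) = 0.170709
APV(future benefits) = 244730 * 0.170709 = 41777.647
Life annuity-due factor ä_{x:9} = sum_{k=0}^{8} k_p_x * v^k = 7.326267
APV(future premiums) = 4370 * 7.326267 = 32015.7873
V = 41777.647 - 32015.7873
= 9761.8597


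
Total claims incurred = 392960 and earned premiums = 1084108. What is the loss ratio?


Loss ratio = claims / premiums
= 392960 / 1084108
= 0.3625


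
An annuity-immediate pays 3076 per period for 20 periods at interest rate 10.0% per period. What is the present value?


PV = PMT * (1 - (1+i)^(-n)) / i
= 3076 * (1 - (1+0.1)^(-20)) / 0.1
= 3076 * (1 - 0.148644) / 0.1
= 3076 * 8.513564
= 26187.722


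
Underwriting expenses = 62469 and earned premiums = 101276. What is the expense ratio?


Expense ratio = expenses / premiums
= 62469 / 101276
= 0.6168


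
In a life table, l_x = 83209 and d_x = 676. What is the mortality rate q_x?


q_x = d_x / l_x
= 676 / 83209
= 0.0081


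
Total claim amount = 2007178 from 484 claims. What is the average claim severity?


severity = total / number
= 2007178 / 484
= 4147.062


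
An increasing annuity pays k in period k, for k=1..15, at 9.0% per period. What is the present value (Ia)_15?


(Ia)_n = sum_{k=1}^{n} k * v^k, v = 1/(1+i)
v = 0.917431
Sum computed term by term:
(Ia)_15 = 51.8676


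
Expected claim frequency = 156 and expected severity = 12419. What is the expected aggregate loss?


E[S] = E[N] * E[X]
= 156 * 12419
= 1.9374e+06


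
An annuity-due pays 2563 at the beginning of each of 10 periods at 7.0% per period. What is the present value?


PV_due = PMT * (1-(1+i)^(-n))/i * (1+i)
PV_immediate = 18001.4395
PV_due = 18001.4395 * 1.07
= 19261.5403


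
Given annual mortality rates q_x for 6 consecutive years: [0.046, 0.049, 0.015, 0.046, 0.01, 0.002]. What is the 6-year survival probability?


p_k = 1 - q_k for each year
Survival = product of (1 - q_k)
= 0.954 * 0.951 * 0.985 * 0.954 * 0.99 * 0.998
= 0.8423


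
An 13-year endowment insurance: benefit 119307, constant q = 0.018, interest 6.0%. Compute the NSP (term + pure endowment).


Term component = 17339.035
Pure endowment = 13_p_x * v^13 * benefit = 0.789677 * 0.468839 * 119307 = 44171.1817
NSP = 61510.2167


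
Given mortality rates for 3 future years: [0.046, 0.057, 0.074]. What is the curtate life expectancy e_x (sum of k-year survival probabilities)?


e_x = sum_{k=1}^{n} k_p_x
k_p_x values:
  1_p_x = 0.954
  2_p_x = 0.899622
  3_p_x = 0.83305
e_x = 2.6867


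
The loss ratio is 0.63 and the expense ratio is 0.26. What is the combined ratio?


Combined ratio = loss ratio + expense ratio
= 0.63 + 0.26
= 0.89


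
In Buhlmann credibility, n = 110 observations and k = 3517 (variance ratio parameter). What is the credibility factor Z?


Z = n / (n + k)
= 110 / (110 + 3517)
= 110 / 3627
= 0.0303


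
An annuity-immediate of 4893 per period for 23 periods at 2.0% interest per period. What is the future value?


FV = PMT * ((1+i)^n - 1) / i
= 4893 * ((1.02)^23 - 1) / 0.02
= 4893 * (1.576899 - 1) / 0.02
= 141138.405


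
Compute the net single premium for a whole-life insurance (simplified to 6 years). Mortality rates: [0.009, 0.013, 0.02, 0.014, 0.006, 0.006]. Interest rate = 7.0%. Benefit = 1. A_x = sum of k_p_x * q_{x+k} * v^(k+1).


v = 0.934579
Year 0: k_p_x=1.0, q=0.009, term=0.008411
Year 1: k_p_x=0.991, q=0.013, term=0.011253
Year 2: k_p_x=0.978117, q=0.02, term=0.015969
Year 3: k_p_x=0.958555, q=0.014, term=0.010238
Year 4: k_p_x=0.945135, q=0.006, term=0.004043
Year 5: k_p_x=0.939464, q=0.006, term=0.003756
A_x = 0.0537


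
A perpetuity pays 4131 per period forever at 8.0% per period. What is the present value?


PV = PMT / i
= 4131 / 0.08
= 51637.5


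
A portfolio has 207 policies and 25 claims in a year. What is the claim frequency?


frequency = claims / policies
= 25 / 207
= 0.1208


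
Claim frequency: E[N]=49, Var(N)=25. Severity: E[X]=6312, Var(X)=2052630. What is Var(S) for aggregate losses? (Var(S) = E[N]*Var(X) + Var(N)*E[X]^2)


Var(S) = E[N]*Var(X) + Var(N)*E[X]^2
= 49*2052630 + 25*6312^2
= 100578870 + 996033600
= 1.0966e+09


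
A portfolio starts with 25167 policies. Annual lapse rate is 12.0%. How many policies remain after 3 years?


remaining = initial * (1 - lapse)^years
= 25167 * (1 - 0.12)^3
= 25167 * 0.681472
= 17150.6058


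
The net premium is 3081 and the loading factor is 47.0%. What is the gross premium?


Gross = net * (1 + loading)
= 3081 * (1 + 0.47)
= 3081 * 1.47
= 4529.07


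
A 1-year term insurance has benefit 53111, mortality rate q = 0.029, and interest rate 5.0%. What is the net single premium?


NSP = benefit * q * v
v = 1/(1+i) = 0.952381
NSP = 53111 * 0.029 * 0.952381
= 1466.8752


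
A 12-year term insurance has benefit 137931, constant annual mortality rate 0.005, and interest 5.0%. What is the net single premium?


NSP = benefit * sum_{k=0}^{n-1} k_p_x * q * v^(k+1)
With constant q=0.005, v=0.952381
Sum = 0.043243
NSP = 137931 * 0.043243
= 5964.5024


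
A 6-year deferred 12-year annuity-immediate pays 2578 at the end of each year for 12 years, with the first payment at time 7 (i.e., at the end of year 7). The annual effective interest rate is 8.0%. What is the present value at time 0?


PV at time 6 of the 12-year annuity-immediate:
a_n = 2578 * (1-(1+0.08)^(-12))/0.08 = 19428.0091
Discount back 6 years to time 0:
PV = 19428.0091 * (1+0.08)^(-6)
= 19428.0091 * 0.63017
= 12242.9413


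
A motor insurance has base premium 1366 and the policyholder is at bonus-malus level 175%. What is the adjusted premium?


adjusted = base * BM_level / 100
= 1366 * 175 / 100
= 1366 * 1.75
= 2390.5


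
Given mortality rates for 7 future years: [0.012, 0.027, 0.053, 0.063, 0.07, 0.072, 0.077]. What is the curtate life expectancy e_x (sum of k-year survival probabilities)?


e_x = sum_{k=1}^{n} k_p_x
k_p_x values:
  1_p_x = 0.988
  2_p_x = 0.961324
  3_p_x = 0.910374
  4_p_x = 0.85302
  5_p_x = 0.793309
  6_p_x = 0.736191
  7_p_x = 0.679504
e_x = 5.9217


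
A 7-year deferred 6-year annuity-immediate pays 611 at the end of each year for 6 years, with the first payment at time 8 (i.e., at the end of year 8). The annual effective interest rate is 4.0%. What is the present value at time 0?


PV at time 7 of the 6-year annuity-immediate:
a_n = 611 * (1-(1+0.04)^(-6))/0.04 = 3202.9456
Discount back 7 years to time 0:
PV = 3202.9456 * (1+0.04)^(-7)
= 3202.9456 * 0.759918
= 2433.9754


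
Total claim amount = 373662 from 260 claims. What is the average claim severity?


severity = total / number
= 373662 / 260
= 1437.1615


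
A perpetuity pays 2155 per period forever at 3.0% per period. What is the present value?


PV = PMT / i
= 2155 / 0.03
= 71833.3333


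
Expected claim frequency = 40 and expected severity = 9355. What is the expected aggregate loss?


E[S] = E[N] * E[X]
= 40 * 9355
= 374200


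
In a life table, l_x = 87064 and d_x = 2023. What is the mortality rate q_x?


q_x = d_x / l_x
= 2023 / 87064
= 0.0232


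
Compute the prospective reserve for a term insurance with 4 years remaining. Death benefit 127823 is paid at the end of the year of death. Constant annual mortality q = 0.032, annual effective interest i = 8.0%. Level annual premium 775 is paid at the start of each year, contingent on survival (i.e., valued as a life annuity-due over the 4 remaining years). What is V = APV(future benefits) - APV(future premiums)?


v = 1/(1+i) = 0.925926
APV(future benefits) per unit = sum_{k=0}^{3} k_p_x * q * v^(k+1) = 0.101324
APV(future benefits) = 127823 * 0.101324 = 12951.52
Life annuity-due factor ä_{x:4} = sum_{k=0}^{3} k_p_x * v^k = 3.41968
APV(future premiums) = 775 * 3.41968 = 2650.2523
V = 12951.52 - 2650.2523
= 10301.2677


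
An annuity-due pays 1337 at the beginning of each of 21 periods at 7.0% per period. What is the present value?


PV_due = PMT * (1-(1+i)^(-n))/i * (1+i)
PV_immediate = 14487.1
PV_due = 14487.1 * 1.07
= 15501.197
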